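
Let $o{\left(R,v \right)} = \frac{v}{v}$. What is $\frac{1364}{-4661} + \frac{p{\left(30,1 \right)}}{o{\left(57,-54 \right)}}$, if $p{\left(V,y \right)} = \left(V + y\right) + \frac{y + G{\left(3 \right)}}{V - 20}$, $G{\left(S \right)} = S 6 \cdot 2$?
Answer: $\frac{1603727}{46610} \approx 34.407$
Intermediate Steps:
$o{\left(R,v \right)} = 1$
$G{\left(S \right)} = 12 S$ ($G{\left(S \right)} = 6 S 2 = 12 S$)
$p{\left(V,y \right)} = V + y + \frac{36 + y}{-20 + V}$ ($p{\left(V,y \right)} = \left(V + y\right) + \frac{y + 12 \cdot 3}{V - 20} = \left(V + y\right) + \frac{y + 36}{-20 + V} = \left(V + y\right) + \frac{36 + y}{-20 + V} = V + y + \frac{36 + y}{-20 + V}$)
$\frac{1364}{-4661} + \frac{p{\left(30,1 \right)}}{o{\left(57,-54 \right)}} = \frac{1364}{-4661} + \frac{\frac{1}{-20 + 30} \left(36 + 30^{2} - 600 - 19 + 30 \cdot 1\right)}{1} = 1364 \left(- \frac{1}{4661}\right) + \frac{36 + 900 - 600 - 19 + 30}{10} \cdot 1 = - \frac{1364}{4661} + \frac{1}{10} \cdot 347 \cdot 1 = - \frac{1364}{4661} + \frac{347}{10} \cdot 1 = - \frac{1364}{4661} + \frac{347}{10} = \frac{1603727}{46610}$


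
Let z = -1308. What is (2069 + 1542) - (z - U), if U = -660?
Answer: 4259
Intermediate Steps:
(2069 + 1542) - (z - U) = (2069 + 1542) - (-1308 - 1*(-660)) = 3611 - (-1308 + 660) = 3611 - 1*(-648) = 3611 + 648 = 4259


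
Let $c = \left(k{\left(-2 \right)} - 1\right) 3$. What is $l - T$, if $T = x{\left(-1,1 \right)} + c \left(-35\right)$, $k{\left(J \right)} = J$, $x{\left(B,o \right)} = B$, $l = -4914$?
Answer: $-5228$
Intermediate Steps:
$c = -9$ ($c = \left(-2 - 1\right) 3 = \left(-3\right) 3 = -9$)
$T = 314$ ($T = -1 - -315 = -1 + 315 = 314$)
$l - T = -4914 - 314 = -5228$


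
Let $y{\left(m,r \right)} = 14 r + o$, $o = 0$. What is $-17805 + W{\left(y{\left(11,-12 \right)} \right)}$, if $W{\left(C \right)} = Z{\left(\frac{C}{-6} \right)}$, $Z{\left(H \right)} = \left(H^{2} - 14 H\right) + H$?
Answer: $-17385$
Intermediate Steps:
$y{\left(m,r \right)} = 14 r$ ($y{\left(m,r \right)} = 14 r + 0 = 14 r$)
$Z{\left(H \right)} = H^{2} - 13 H$
$W{\left(C \right)} = - \frac{C \left(-13 - \frac{C}{6}\right)}{6}$ ($W{\left(C \right)} = \frac{C}{-6} \left(-13 + \frac{C}{-6}\right) = C \left(- \frac{1}{6}\right) \left(-13 + C \left(- \frac{1}{6}\right)\right) = - \frac{C}{6} \left(-13 - \frac{C}{6}\right) = - \frac{C \left(-13 - \frac{C}{6}\right)}{6}$)
$-17805 + W{\left(y{\left(11,-12 \right)} \right)} = -17805 + \frac{14 \left(-12\right) \left(78 + 14 \left(-12\right)\right)}{36} = -17805 + \frac{1}{36} \left(-168\right) \left(78 - 168\right) = -17805 + \frac{1}{36} \left(-168\right) \left(-90\right) = -17805 + 420 = -17385$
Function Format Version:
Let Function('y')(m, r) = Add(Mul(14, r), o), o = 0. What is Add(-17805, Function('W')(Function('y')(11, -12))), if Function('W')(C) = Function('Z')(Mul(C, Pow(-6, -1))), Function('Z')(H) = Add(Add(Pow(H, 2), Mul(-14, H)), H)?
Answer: -17385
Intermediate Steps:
Function('y')(m, r) = Mul(14, r) (Function('y')(m, r) = Add(Mul(14, r), 0) = Mul(14, r))
Function('Z')(H) = Add(Pow(H, 2), Mul(-13, H))
Function('W')(C) = Mul(Rational(-1, 6), C, Add(-13, Mul(Rational(-1, 6), C))) (Function('W')(C) = Mul(Mul(C, Pow(-6, -1)), Add(-13, Mul(C, Pow(-6, -1)))) = Mul(Mul(C, Rational(-1, 6)), Add(-13, Mul(C, Rational(-1, 6)))) = Mul(Mul(Rational(-1, 6), C), Add(-13, Mul(Rational(-1, 6), C))) = Mul(Rational(-1, 6), C, Add(-13, Mul(Rational(-1, 6), C))))
Add(-17805, Function('W')(Function('y')(11, -12))) = Add(-17805, Mul(Rational(1, 36), Mul(14, -12), Add(78, Mul(14, -12)))) = Add(-17805, Mul(Rational(1, 36), -168, Add(78, -168))) = Add(-17805, Mul(Rational(1, 36), -168, -90)) = Add(-17805, 420) = -17385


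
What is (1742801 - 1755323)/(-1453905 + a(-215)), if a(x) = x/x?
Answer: 6261/726952 ≈ 0.0086127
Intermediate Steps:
a(x) = 1
(1742801 - 1755323)/(-1453905 + a(-215)) = (1742801 - 1755323)/(-1453905 + 1) = -12522/(-1453904) = -12522*(-1/1453904) = 6261/726952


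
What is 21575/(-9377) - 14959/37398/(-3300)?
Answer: -2662503834457/1157247451800 ≈ -2.3007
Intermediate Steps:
21575/(-9377) - 14959/37398/(-3300) = 21575*(-1/9377) - 14959*1/37398*(-1/3300) = -21575/9377 - 14959/37398*(-1/3300) = -21575/9377 + 14959/123413400 = -2662503834457/1157247451800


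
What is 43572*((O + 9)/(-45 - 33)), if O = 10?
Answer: -137978/13 ≈ -10614.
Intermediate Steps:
43572*((O + 9)/(-45 - 33)) = 43572*((10 + 9)/(-45 - 33)) = 43572*(19/(-78)) = 43572*(19*(-1/78)) = 43572*(-19/78) = -137978/13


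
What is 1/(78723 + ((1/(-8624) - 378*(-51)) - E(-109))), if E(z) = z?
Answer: 8624/846100639 ≈ 1.0193e-5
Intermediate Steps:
1/(78723 + ((1/(-8624) - 378*(-51)) - E(-109))) = 1/(78723 + ((1/(-8624) - 378*(-51)) - 1*(-109))) = 1/(78723 + ((-1/8624 - 1*(-19278)) + 109)) = 1/(78723 + ((-1/8624 + 19278) + 109)) = 1/(78723 + (166253471/8624 + 109)) = 1/(78723 + 167193487/8624) = 1/(846100639/8624) = 8624/846100639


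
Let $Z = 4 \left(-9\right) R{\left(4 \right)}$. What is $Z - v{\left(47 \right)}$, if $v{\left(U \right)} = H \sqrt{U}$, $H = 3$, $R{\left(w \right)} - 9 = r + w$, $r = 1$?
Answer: $-504 - 3 \sqrt{47} \approx -524.57$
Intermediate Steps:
$R{\left(w \right)} = 10 + w$ ($R{\left(w \right)} = 9 + \left(1 + w\right) = 10 + w$)
$v{\left(U \right)} = 3 \sqrt{U}$
$Z = -504$ ($Z = 4 \left(-9\right) \left(10 + 4\right) = \left(-36\right) 14 = -504$)
$Z - v{\left(47 \right)} = -504 - 3 \sqrt{47}$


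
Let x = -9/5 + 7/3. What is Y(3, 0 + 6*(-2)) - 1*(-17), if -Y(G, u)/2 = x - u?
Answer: -121/15 ≈ -8.0667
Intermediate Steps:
x = 8/15 (x = -9*⅕ + 7*(⅓) = -9/5 + 7/3 = 8/15 ≈ 0.53333)
Y(G, u) = -16/15 + 2*u (Y(G, u) = -2*(8/15 - u) = -16/15 + 2*u)
Y(3, 0 + 6*(-2)) - 1*(-17) = (-16/15 + 2*(0 + 6*(-2))) - 1*(-17) = (-16/15 + 2*(0 - 12)) + 17 = (-16/15 + 2*(-12)) + 17 = (-16/15 - 24) + 17 = -376/15 + 17 = -121/15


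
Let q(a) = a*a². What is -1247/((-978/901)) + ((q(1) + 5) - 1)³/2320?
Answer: 260675129/226896 ≈ 1148.9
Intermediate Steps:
q(a) = a³
-1247/((-978/901)) + ((q(1) + 5) - 1)³/2320 = -1247/((-978/901)) + ((1³ + 5) - 1)³/2320 = -1247/((-978*1/901)) + ((1 + 5) - 1)³*(1/2320) = -1247/(-978/901) + (6 - 1)³*(1/2320) = -1247*(-901/978) + 5³*(1/2320) = 1123547/978 + 125*(1/2320) = 1123547/978 + 25/464 = 260675129/226896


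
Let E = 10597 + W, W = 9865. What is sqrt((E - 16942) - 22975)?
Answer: I*sqrt(19455) ≈ 139.48*I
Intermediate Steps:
E = 20462 (E = 10597 + 9865 = 20462)
sqrt((E - 16942) - 22975) = sqrt((20462 - 16942) - 22975) = sqrt(3520 - 22975) = sqrt(-19455) = I*sqrt(19455)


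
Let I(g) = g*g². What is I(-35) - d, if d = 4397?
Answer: -47272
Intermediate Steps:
I(g) = g³
I(-35) - d = (-35)³ - 1*4397 = -42875 - 4397 = -47272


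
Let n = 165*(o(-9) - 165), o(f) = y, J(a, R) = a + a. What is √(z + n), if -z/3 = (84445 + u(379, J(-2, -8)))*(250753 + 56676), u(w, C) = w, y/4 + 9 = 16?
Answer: I*√78232095093 ≈ 2.797e+5*I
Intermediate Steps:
y = 28 (y = -36 + 4*16 = -36 + 64 = 28)
J(a, R) = 2*a
o(f) = 28
n = -22605 (n = 165*(28 - 165) = 165*(-137) = -22605)
z = -78232072488 (z = -3*(84445 + 379)*(250753 + 56676) = -254472*307429 = -3*26077357496 = -78232072488)
√(z + n) = √(-78232072488 - 22605) = √(-78232095093) = I*√78232095093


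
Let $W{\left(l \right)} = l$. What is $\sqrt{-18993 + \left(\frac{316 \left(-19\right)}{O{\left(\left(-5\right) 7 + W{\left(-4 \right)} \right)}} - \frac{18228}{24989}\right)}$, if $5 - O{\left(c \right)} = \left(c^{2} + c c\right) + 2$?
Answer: $\frac{i \sqrt{109527765018373013169}}{75941571} \approx 137.81 i$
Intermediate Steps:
$O{\left(c \right)} = 3 - 2 c^{2}$ ($O{\left(c \right)} = 5 - \left(\left(c^{2} + c c\right) + 2\right) = 5 - \left(\left(c^{2} + c^{2}\right) + 2\right) = 5 - \left(2 c^{2} + 2\right) = 5 - \left(2 + 2 c^{2}\right) = 3 - 2 c^{2}$)
$\sqrt{-18993 + \left(\frac{316 \left(-19\right)}{O{\left(\left(-5\right) 7 + W{\left(-4 \right)} \right)}} - \frac{18228}{24989}\right)} = \sqrt{-18993 - \left(\frac{18228}{24989} - \frac{316 \left(-19\right)}{3 - 2 \left(\left(-5\right) 7 - 4\right)^{2}}\right)} = \sqrt{-18993 - \left(\frac{18228}{24989} + \frac{6004}{3 - 2 \left(-35 - 4\right)^{2}}\right)} = \sqrt{-18993 - \left(\frac{18228}{24989} + \frac{6004}{3 - 2 \left(-39\right)^{2}}\right)} = \sqrt{-18993 - \left(\frac{18228}{24989} + \frac{6004}{3 - 3042}\right)} = \sqrt{-18993 - \left(\frac{18228}{24989} + \frac{6004}{-3039}\right)} = \sqrt{-18993 - - \frac{94639064}{75941571}} = \sqrt{-18993 + \left(\frac{6004}{3039} - \frac{18228}{24989}\right)} = \sqrt{-18993 + \frac{94639064}{75941571}} = \sqrt{- \frac{1442263618939}{75941571}} = \frac{i \sqrt{109527765018373013169}}{75941571}$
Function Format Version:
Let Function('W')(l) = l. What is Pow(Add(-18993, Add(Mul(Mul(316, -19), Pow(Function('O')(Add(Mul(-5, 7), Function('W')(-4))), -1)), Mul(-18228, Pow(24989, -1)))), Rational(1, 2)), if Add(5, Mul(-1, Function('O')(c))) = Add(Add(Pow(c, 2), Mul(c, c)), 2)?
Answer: Mul(Rational(1, 75941571), I, Pow(109527765018373013169, Rational(1, 2))) ≈ Mul(137.81, I)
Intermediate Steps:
Function('O')(c) = Add(3, Mul(-2, Pow(c, 2))) (Function('O')(c) = Add(5, Mul(-1, Add(Add(Pow(c, 2), Mul(c, c)), 2))) = Add(5, Mul(-1, Add(Add(Pow(c, 2), Pow(c, 2)), 2))) = Add(5, Mul(-1, Add(Mul(2, Pow(c, 2)), 2))) = Add(5, Mul(-1, Add(2, Mul(2, Pow(c, 2))))) = Add(5, Add(-2, Mul(-2, Pow(c, 2)))) = Add(3, Mul(-2, Pow(c, 2))))
Pow(Add(-18993, Add(Mul(Mul(316, -19), Pow(Function('O')(Add(Mul(-5, 7), Function('W')(-4))), -1)), Mul(-18228, Pow(24989, -1)))), Rational(1, 2)) = Pow(Add(-18993, Add(Mul(Mul(316, -19), Pow(Add(3, Mul(-2, Pow(Add(Mul(-5, 7), -4), 2))), -1)), Mul(-18228, Pow(24989, -1)))), Rational(1, 2)) = Pow(Add(-18993, Add(Mul(-6004, Pow(Add(3, Mul(-2, Pow(Add(-35, -4), 2))), -1)), Mul(-18228, Rational(1, 24989)))), Rational(1, 2)) = Pow(Add(-18993, Add(Mul(-6004, Pow(Add(3, Mul(-2, Pow(-39, 2))), -1)), Rational(-18228, 24989))), Rational(1, 2)) = Pow(Add(-18993, Add(Mul(-6004, Pow(Add(3, Mul(-2, 1521)), -1)), Rational(-18228, 24989))), Rational(1, 2)) = Pow(Add(-18993, Add(Mul(-6004, Pow(Add(3, -3042), -1)), Rational(-18228, 24989))), Rational(1, 2)) = Pow(Add(-18993, Add(Mul(-6004, Pow(-3039, -1)), Rational(-18228, 24989))), Rational(1, 2)) = Pow(Add(-18993, Add(Mul(-6004, Rational(-1, 3039)), Rational(-18228, 24989))), Rational(1, 2)) = Pow(Add(-18993, Add(Rational(6004, 3039), Rational(-18228, 24989))), Rational(1, 2)) = Pow(Add(-18993, Rational(94639064, 75941571)), Rational(1, 2)) = Pow(Rational(-1442263618939, 75941571), Rational(1, 2)) = Mul(Rational(1, 75941571), I, Pow(109527765018373013169, Rational(1, 2)))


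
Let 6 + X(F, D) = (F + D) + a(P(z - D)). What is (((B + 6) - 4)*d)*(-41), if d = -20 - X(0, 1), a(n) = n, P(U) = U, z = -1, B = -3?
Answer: -533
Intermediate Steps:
X(F, D) = -7 + F (X(F, D) = -6 + ((F + D) + (-1 - D)) = -6 + ((D + F) + (-1 - D)) = -6 + (-1 + F) = -7 + F)
d = -13 (d = -20 - (-7 + 0) = -20 - 1*(-7) = -20 + 7 = -13)
(((B + 6) - 4)*d)*(-41) = (((-3 + 6) - 4)*(-13))*(-41) = ((3 - 4)*(-13))*(-41) = -1*(-13)*(-41) = 13*(-41) = -533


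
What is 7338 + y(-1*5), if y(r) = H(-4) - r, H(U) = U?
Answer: 7339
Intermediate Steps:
y(r) = -4 - r
7338 + y(-1*5) = 7338 + (-4 - (-1)*5) = 7338 + (-4 - 1*(-5)) = 7338 + (-4 + 5) = 7338 + 1 = 7339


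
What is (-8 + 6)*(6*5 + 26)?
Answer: -112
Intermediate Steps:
(-8 + 6)*(6*5 + 26) = -2*(30 + 26) = -2*56 = -112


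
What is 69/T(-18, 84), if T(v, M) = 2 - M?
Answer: -69/82 ≈ -0.84146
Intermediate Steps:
69/T(-18, 84) = 69/(2 - 1*84) = 69/(2 - 84) = 69/(-82) = 69*(-1/82) = -69/82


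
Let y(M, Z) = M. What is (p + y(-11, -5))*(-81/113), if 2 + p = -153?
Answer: 13446/113 ≈ 118.99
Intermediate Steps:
p = -155 (p = -2 - 153 = -155)
(p + y(-11, -5))*(-81/113) = (-155 - 11)*(-81/113) = -(-13446)/113 = -166*(-81/113) = 13446/113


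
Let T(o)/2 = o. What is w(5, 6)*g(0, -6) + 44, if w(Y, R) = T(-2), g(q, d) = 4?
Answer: 28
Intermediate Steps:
T(o) = 2*o
w(Y, R) = -4 (w(Y, R) = 2*(-2) = -4)
w(5, 6)*g(0, -6) + 44 = -4*4 + 44 = -16 + 44 = 28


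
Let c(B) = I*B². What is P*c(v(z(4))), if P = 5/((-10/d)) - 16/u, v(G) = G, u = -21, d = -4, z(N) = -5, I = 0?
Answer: 0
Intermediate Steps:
P = 58/21 (P = 5/((-10/(-4))) - 16/(-21) = 5/((-10*(-¼))) - 16*(-1/21) = 5/(5/2) + 16/21 = 5*(⅖) + 16/21 = 2 + 16/21 = 58/21 ≈ 2.7619)
c(B) = 0 (c(B) = 0*B² = 0)
P*c(v(z(4))) = (58/21)*0 = 0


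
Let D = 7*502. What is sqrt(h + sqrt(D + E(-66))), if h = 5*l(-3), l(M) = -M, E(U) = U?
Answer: sqrt(15 + 2*sqrt(862)) ≈ 8.5860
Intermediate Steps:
h = 15 (h = 5*(-1*(-3)) = 5*3 = 15)
D = 3514
sqrt(h + sqrt(D + E(-66))) = sqrt(15 + sqrt(3514 - 66)) = sqrt(15 + sqrt(3448)) = sqrt(15 + 2*sqrt(862))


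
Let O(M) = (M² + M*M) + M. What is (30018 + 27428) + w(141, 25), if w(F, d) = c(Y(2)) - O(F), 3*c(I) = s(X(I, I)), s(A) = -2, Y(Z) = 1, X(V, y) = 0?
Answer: 52627/3 ≈ 17542.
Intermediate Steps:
O(M) = M + 2*M² (O(M) = (M² + M²) + M = 2*M² + M = M + 2*M²)
c(I) = -⅔ (c(I) = (⅓)*(-2) = -⅔)
w(F, d) = -⅔ - F*(1 + 2*F)
(30018 + 27428) + w(141, 25) = (30018 + 27428) + (-⅔ - 1*141 - 2*141²) = 57446 + (-⅔ - 141 - 2*19881) = 57446 + (-⅔ - 141 - 39762) = 57446 - 119711/3 = 52627/3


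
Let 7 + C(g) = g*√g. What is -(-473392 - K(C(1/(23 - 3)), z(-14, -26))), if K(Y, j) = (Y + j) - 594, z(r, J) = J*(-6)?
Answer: 472947 + √5/200 ≈ 4.7295e+5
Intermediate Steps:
z(r, J) = -6*J
C(g) = -7 + g^(3/2) (C(g) = -7 + g*√g = -7 + g^(3/2))
K(Y, j) = -594 + Y + j
-(-473392 - K(C(1/(23 - 3)), z(-14, -26))) = -(-473392 - (-594 + (-7 + (1/(23 - 3))^(3/2)) - 6*(-26))) = -(-473392 - (-594 + (-7 + (1/20)^(3/2)) + 156)) = -(-473392 - (-594 + (-7 + √5/200) + 156)) = -(-473392 - (-445 + √5/200)) = -(-473392 + (445 - √5/200)) = -(-472947 - √5/200) = 472947 + √5/200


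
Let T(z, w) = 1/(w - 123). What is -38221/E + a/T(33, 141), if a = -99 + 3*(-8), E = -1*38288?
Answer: -84731411/38288 ≈ -2213.0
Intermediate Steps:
E = -38288
T(z, w) = 1/(-123 + w)
a = -123 (a = -99 - 24 = -123)
-38221/E + a/T(33, 141) = -38221/(-38288) - 123/(1/(-123 + 141)) = -38221*(-1/38288) - 123/(1/18) = 38221/38288 - 123/1/18 = 38221/38288 - 123*18 = 38221/38288 - 2214 = -84731411/38288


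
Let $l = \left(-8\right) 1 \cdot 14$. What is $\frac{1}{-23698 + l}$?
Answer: $- \frac{1}{23810} \approx -4.1999 \cdot 10^{-5}$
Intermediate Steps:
$l = -112$ ($l = \left(-8\right) 14 = -112$)
$\frac{1}{-23698 + l} = \frac{1}{-23698 - 112} = \frac{1}{-23810} = - \frac{1}{23810}$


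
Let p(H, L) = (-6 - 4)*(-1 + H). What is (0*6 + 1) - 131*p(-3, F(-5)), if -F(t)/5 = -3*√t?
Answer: -5239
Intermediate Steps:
F(t) = 15*√t (F(t) = -(-15)*√t = 15*√t)
p(H, L) = 10 - 10*H (p(H, L) = -10*(-1 + H) = 10 - 10*H)
(0*6 + 1) - 131*p(-3, F(-5)) = (0*6 + 1) - 131*(10 - 10*(-3)) = (0 + 1) - 131*(10 + 30) = 1 - 131*40 = 1 - 5240 = -5239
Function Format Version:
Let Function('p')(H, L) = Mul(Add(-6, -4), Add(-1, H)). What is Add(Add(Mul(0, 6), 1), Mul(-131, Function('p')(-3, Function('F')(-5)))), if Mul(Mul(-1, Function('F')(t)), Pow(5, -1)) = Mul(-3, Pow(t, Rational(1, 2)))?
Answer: -5239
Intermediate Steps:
Function('F')(t) = Mul(15, Pow(t, Rational(1, 2))) (Function('F')(t) = Mul(-5, Mul(-3, Pow(t, Rational(1, 2)))) = Mul(15, Pow(t, Rational(1, 2))))
Function('p')(H, L) = Add(10, Mul(-10, H)) (Function('p')(H, L) = Mul(-10, Add(-1, H)) = Add(10, Mul(-10, H)))
Add(Add(Mul(0, 6), 1), Mul(-131, Function('p')(-3, Function('F')(-5)))) = Add(Add(Mul(0, 6), 1), Mul(-131, Add(10, Mul(-10, -3)))) = Add(Add(0, 1), Mul(-131, Add(10, 30))) = Add(1, Mul(-131, 40)) = Add(1, -5240) = -5239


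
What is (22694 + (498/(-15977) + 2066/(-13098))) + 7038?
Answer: 3110939680393/104633373 ≈ 29732.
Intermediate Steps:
(22694 + (498/(-15977) + 2066/(-13098))) + 7038 = (22694 + (498*(-1/15977) + 2066*(-1/13098))) + 7038 = (22694 + (-498/15977 - 1033/6549)) + 7038 = (22694 - 19765643/104633373) + 7038 = 2374530001219/104633373 + 7038 = 3110939680393/104633373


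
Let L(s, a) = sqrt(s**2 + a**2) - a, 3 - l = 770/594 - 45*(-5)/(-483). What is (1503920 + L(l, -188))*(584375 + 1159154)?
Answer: 2622455917132 + 1743529*sqrt(667963623457)/4347 ≈ 2.6228e+12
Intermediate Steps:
l = 9431/4347 (l = 3 - (770/594 - 45*(-5)/(-483)) = 3 - (770*(1/594) + 225*(-1/483)) = 3 - (35/27 - 75/161) = 3 - 1*3610/4347 = 3 - 3610/4347 = 9431/4347 ≈ 2.1695)
L(s, a) = sqrt(a**2 + s**2) - a
(1503920 + L(l, -188))*(584375 + 1159154) = (1503920 + (sqrt((-188)**2 + (9431/4347)**2) - 1*(-188)))*(584375 + 1159154) = (1503920 + (sqrt(35344 + 88943761/18896409) + 188))*1743529 = (1503920 + (sqrt(667963623457/18896409) + 188))*1743529 = (1503920 + (sqrt(667963623457)/4347 + 188))*1743529 = (1503920 + (188 + sqrt(667963623457)/4347))*1743529 = (1504108 + sqrt(667963623457)/4347)*1743529 = 2622455917132 + 1743529*sqrt(667963623457)/4347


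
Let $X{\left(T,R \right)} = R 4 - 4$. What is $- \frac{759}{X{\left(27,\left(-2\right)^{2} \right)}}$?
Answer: $- \frac{253}{4} \approx -63.25$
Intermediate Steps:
$X{\left(T,R \right)} = -4 + 4 R$ ($X{\left(T,R \right)} = 4 R - 4 = -4 + 4 R$)
$- \frac{759}{X{\left(27,\left(-2\right)^{2} \right)}} = - \frac{759}{-4 + 4 \left(-2\right)^{2}} = - \frac{759}{-4 + 4 \cdot 4} = - \frac{759}{-4 + 16} = - \frac{759}{12} = \left(-759\right) \frac{1}{12} = - \frac{253}{4}$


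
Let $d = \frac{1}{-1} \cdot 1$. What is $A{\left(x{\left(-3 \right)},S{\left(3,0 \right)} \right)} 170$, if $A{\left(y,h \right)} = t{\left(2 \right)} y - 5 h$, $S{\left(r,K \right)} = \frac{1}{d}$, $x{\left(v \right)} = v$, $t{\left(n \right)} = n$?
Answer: $-170$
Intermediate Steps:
$d = -1$ ($d = \left(-1\right) 1 = -1$)
$S{\left(r,K \right)} = -1$ ($S{\left(r,K \right)} = \frac{1}{-1} = -1$)
$A{\left(y,h \right)} = - 5 h + 2 y$ ($A{\left(y,h \right)} = 2 y - 5 h = - 5 h + 2 y$)
$A{\left(x{\left(-3 \right)},S{\left(3,0 \right)} \right)} 170 = \left(\left(-5\right) \left(-1\right) + 2 \left(-3\right)\right) 170 = \left(5 - 6\right) 170 = \left(-1\right) 170 = -170$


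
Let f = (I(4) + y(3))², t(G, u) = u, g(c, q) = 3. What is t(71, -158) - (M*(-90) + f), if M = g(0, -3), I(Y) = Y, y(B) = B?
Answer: 63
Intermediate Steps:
f = 49 (f = (4 + 3)² = 7² = 49)
M = 3
t(71, -158) - (M*(-90) + f) = -158 - (3*(-90) + 49) = -158 - (-270 + 49) = -158 - 1*(-221) = -158 + 221 = 63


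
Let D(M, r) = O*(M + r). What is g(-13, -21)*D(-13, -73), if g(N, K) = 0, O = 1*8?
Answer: 0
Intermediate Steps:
O = 8
D(M, r) = 8*M + 8*r (D(M, r) = 8*(M + r) = 8*M + 8*r)
g(-13, -21)*D(-13, -73) = 0*(8*(-13) + 8*(-73)) = 0*(-104 - 584) = 0*(-688) = 0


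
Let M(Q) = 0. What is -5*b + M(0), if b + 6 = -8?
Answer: 70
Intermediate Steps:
b = -14 (b = -6 - 8 = -14)
-5*b + M(0) = -5*(-14) + 0 = 70 + 0 = 70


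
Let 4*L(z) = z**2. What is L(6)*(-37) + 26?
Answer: -307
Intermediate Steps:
L(z) = z**2/4
L(6)*(-37) + 26 = ((1/4)*6**2)*(-37) + 26 = ((1/4)*36)*(-37) + 26 = 9*(-37) + 26 = -333 + 26 = -307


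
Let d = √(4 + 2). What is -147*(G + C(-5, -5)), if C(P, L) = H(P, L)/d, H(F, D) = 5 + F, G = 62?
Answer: -9114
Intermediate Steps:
d = √6 ≈ 2.4495
C(P, L) = √6*(5 + P)/6 (C(P, L) = (5 + P)/(√6) = (5 + P)*(√6/6) = √6*(5 + P)/6)
-147*(G + C(-5, -5)) = -147*(62 + √6*(5 - 5)/6) = -147*(62 + (⅙)*√6*0) = -147*(62 + 0) = -147*62 = -9114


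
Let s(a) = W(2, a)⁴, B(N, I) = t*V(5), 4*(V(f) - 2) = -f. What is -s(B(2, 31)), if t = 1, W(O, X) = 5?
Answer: -625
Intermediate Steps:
V(f) = 2 - f/4 (V(f) = 2 + (-f)/4 = 2 - f/4)
B(N, I) = ¾ (B(N, I) = 1*(2 - ¼*5) = 1*(2 - 5/4) = 1*(¾) = ¾)
s(a) = 625 (s(a) = 5⁴ = 625)
-s(B(2, 31)) = -1*625 = -625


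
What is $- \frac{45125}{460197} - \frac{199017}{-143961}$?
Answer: $\frac{28363595408}{22083473439} \approx 1.2844$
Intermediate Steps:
$- \frac{45125}{460197} - \frac{199017}{-143961} = \left(-45125\right) \frac{1}{460197} - - \frac{66339}{47987} = - \frac{45125}{460197} + \frac{66339}{47987} = \frac{28363595408}{22083473439}$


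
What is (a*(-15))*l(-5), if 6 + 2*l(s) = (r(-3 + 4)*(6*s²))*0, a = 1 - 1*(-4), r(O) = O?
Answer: 225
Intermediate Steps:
a = 5 (a = 1 + 4 = 5)
l(s) = -3 (l(s) = -3 + (((-3 + 4)*(6*s²))*0)/2 = -3 + ((1*(6*s²))*0)/2 = -3 + ((6*s²)*0)/2 = -3 + (½)*0 = -3 + 0 = -3)
(a*(-15))*l(-5) = (5*(-15))*(-3) = -75*(-3) = 225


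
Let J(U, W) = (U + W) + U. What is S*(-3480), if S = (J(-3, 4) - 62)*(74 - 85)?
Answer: -2449920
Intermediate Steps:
J(U, W) = W + 2*U
S = 704 (S = ((4 + 2*(-3)) - 62)*(74 - 85) = ((4 - 6) - 62)*(-11) = (-2 - 62)*(-11) = -64*(-11) = 704)
S*(-3480) = 704*(-3480) = -2449920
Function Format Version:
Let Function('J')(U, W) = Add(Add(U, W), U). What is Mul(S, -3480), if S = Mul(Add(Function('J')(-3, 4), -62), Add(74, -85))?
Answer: -2449920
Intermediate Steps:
Function('J')(U, W) = Add(W, Mul(2, U))
S = 704 (S = Mul(Add(Add(4, Mul(2, -3)), -62), Add(74, -85)) = Mul(Add(Add(4, -6), -62), -11) = Mul(Add(-2, -62), -11) = Mul(-64, -11) = 704)
Mul(S, -3480) = Mul(704, -3480) = -2449920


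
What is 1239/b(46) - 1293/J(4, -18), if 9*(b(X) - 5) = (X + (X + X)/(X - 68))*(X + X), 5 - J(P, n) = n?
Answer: -52538592/984745 ≈ -53.352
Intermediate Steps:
J(P, n) = 5 - n
b(X) = 5 + 2*X*(X + 2*X/(-68 + X))/9 (b(X) = 5 + ((X + (X + X)/(X - 68))*(X + X))/9 = 5 + ((X + (2*X)/(-68 + X))*(2*X))/9 = 5 + ((X + 2*X/(-68 + X))*(2*X))/9 = 5 + (2*X*(X + 2*X/(-68 + X)))/9 = 5 + 2*X*(X + 2*X/(-68 + X))/9)
1239/b(46) - 1293/J(4, -18) = 1239/(((-3060 - 132*46**2 + 2*46**3 + 45*46)/(9*(-68 + 46)))) - 1293/(5 - 1*(-18)) = 1239/(((1/9)*(-3060 - 132*2116 + 2*97336 + 2070)/(-22))) - 1293/(5 + 18) = 1239/(((1/9)*(-1/22)*(-3060 - 279312 + 194672 + 2070))) - 1293/23 = 1239/(((1/9)*(-1/22)*(-85630))) - 1293*1/23 = 1239/(42815/99) - 1293/23 = 1239*(99/42815) - 1293/23 = 122661/42815 - 1293/23 = -52538592/984745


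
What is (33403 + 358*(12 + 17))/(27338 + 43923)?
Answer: 43785/71261 ≈ 0.61443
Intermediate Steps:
(33403 + 358*(12 + 17))/(27338 + 43923) = (33403 + 358*29)/71261 = (33403 + 10382)*(1/71261) = 43785*(1/71261) = 43785/71261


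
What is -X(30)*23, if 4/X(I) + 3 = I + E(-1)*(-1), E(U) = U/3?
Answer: -138/41 ≈ -3.3659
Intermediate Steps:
E(U) = U/3 (E(U) = U*(1/3) = U/3)
X(I) = 4/(-8/3 + I) (X(I) = 4/(-3 + (I + ((1/3)*(-1))*(-1))) = 4/(-3 + (I - 1/3*(-1))) = 4/(-3 + (I + 1/3)) = 4/(-3 + (1/3 + I)) = 4/(-8/3 + I))
-X(30)*23 = -12/(-8 + 3*30)*23 = -12/(-8 + 90)*23 = -12/82*23 = -12*(1/82)*23 = -6*23/41 = -1*138/41 = -138/41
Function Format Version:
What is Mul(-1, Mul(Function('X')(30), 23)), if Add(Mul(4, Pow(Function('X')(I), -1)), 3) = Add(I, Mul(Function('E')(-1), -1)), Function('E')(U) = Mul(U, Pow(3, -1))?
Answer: Rational(-138, 41) ≈ -3.3659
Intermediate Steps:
Function('E')(U) = Mul(Rational(1, 3), U) (Function('E')(U) = Mul(U, Rational(1, 3)) = Mul(Rational(1, 3), U))
Function('X')(I) = Mul(4, Pow(Add(Rational(-8, 3), I), -1)) (Function('X')(I) = Mul(4, Pow(Add(-3, Add(I, Mul(Mul(Rational(1, 3), -1), -1))), -1)) = Mul(4, Pow(Add(-3, Add(I, Mul(Rational(-1, 3), -1))), -1)) = Mul(4, Pow(Add(-3, Add(I, Rational(1, 3))), -1)) = Mul(4, Pow(Add(-3, Add(Rational(1, 3), I)), -1)) = Mul(4, Pow(Add(Rational(-8, 3), I), -1)))
Mul(-1, Mul(Function('X')(30), 23)) = Mul(-1, Mul(Mul(12, Pow(Add(-8, Mul(3, 30)), -1)), 23)) = Mul(-1, Mul(Mul(12, Pow(Add(-8, 90), -1)), 23)) = Mul(-1, Mul(Mul(12, Pow(82, -1)), 23)) = Mul(-1, Mul(Mul(12, Rational(1, 82)), 23)) = Mul(-1, Mul(Rational(6, 41), 23)) = Mul(-1, Rational(138, 41)) = Rational(-138, 41)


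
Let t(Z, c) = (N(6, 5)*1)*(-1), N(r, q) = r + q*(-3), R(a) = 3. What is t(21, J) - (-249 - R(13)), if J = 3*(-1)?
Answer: 261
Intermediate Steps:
J = -3
N(r, q) = r - 3*q
t(Z, c) = 9 (t(Z, c) = ((6 - 3*5)*1)*(-1) = ((6 - 15)*1)*(-1) = -9*1*(-1) = -9*(-1) = 9)
t(21, J) - (-249 - R(13)) = 9 - (-249 - 1*3) = 9 - (-249 - 3) = 9 - 1*(-252) = 9 + 252 = 261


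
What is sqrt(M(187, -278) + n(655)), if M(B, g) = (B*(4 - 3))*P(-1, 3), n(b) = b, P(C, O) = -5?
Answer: 2*I*sqrt(70) ≈ 16.733*I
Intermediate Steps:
M(B, g) = -5*B (M(B, g) = (B*(4 - 3))*(-5) = (B*1)*(-5) = B*(-5) = -5*B)
sqrt(M(187, -278) + n(655)) = sqrt(-5*187 + 655) = sqrt(-935 + 655) = sqrt(-280) = 2*I*sqrt(70)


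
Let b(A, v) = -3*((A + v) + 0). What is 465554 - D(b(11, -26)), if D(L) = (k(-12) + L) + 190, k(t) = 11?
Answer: 465308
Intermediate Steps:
b(A, v) = -3*A - 3*v (b(A, v) = -3*(A + v) = -3*A - 3*v)
D(L) = 201 + L (D(L) = (11 + L) + 190 = 201 + L)
465554 - D(b(11, -26)) = 465554 - (201 + (-3*11 - 3*(-26))) = 465554 - (201 + (-33 + 78)) = 465554 - (201 + 45) = 465554 - 1*246 = 465554 - 246 = 465308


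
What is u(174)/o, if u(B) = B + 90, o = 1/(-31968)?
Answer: -8439552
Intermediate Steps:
o = -1/31968 ≈ -3.1281e-5
u(B) = 90 + B
u(174)/o = (90 + 174)/(-1/31968) = 264*(-31968) = -8439552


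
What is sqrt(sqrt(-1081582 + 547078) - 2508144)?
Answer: sqrt(-2508144 + 2*I*sqrt(133626)) ≈ 0.23 + 1583.7*I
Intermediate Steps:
sqrt(sqrt(-1081582 + 547078) - 2508144) = sqrt(sqrt(-534504) - 2508144) = sqrt(2*I*sqrt(133626) - 2508144) = sqrt(-2508144 + 2*I*sqrt(133626))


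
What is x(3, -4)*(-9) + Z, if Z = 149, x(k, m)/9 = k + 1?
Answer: -175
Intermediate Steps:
x(k, m) = 9 + 9*k (x(k, m) = 9*(k + 1) = 9*(1 + k) = 9 + 9*k)
x(3, -4)*(-9) + Z = (9 + 9*3)*(-9) + 149 = (9 + 27)*(-9) + 149 = 36*(-9) + 149 = -324 + 149 = -175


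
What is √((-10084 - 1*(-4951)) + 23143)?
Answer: √18010 ≈ 134.20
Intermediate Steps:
√((-10084 - 1*(-4951)) + 23143) = √((-10084 + 4951) + 23143) = √(-5133 + 23143) = √18010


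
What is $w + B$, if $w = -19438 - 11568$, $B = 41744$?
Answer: $10738$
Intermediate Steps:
$w = -31006$ ($w = -19438 - 11568 = -31006$)
$w + B = -31006 + 41744 = 10738$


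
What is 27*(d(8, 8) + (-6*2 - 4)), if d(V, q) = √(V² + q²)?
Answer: -432 + 216*√2 ≈ -126.53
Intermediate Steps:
27*(d(8, 8) + (-6*2 - 4)) = 27*(√(8² + 8²) + (-6*2 - 4)) = 27*(√(64 + 64) + (-12 - 4)) = 27*(√128 - 16) = 27*(8*√2 - 16) = 27*(-16 + 8*√2) = -432 + 216*√2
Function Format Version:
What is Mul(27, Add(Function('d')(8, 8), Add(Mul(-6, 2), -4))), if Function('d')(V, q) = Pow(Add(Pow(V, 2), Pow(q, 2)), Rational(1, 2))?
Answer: Add(-432, Mul(216, Pow(2, Rational(1, 2)))) ≈ -126.53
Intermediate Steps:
Mul(27, Add(Function('d')(8, 8), Add(Mul(-6, 2), -4))) = Mul(27, Add(Pow(Add(Pow(8, 2), Pow(8, 2)), Rational(1, 2)), Add(Mul(-6, 2), -4))) = Mul(27, Add(Pow(Add(64, 64), Rational(1, 2)), Add(-12, -4))) = Mul(27, Add(Pow(128, Rational(1, 2)), -16)) = Mul(27, Add(Mul(8, Pow(2, Rational(1, 2))), -16)) = Mul(27, Add(-16, Mul(8, Pow(2, Rational(1, 2))))) = Add(-432, Mul(216, Pow(2, Rational(1, 2))))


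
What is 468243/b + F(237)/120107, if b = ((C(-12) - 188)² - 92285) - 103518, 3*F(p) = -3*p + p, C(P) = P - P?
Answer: -4328047271/1482480701 ≈ -2.9195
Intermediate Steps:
C(P) = 0
F(p) = -2*p/3 (F(p) = (-3*p + p)/3 = (-2*p)/3 = -2*p/3)
b = -160459 (b = ((0 - 188)² - 92285) - 103518 = ((-188)² - 92285) - 103518 = (35344 - 92285) - 103518 = -56941 - 103518 = -160459)
468243/b + F(237)/120107 = 468243/(-160459) - ⅔*237/120107 = 468243*(-1/160459) - 158*1/120107 = -468243/160459 - 158/120107 = -4328047271/1482480701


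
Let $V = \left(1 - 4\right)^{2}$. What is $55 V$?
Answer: $495$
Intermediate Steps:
$V = 9$ ($V = \left(-3\right)^{2} = 9$)
$55 V = 55 \cdot 9 = 495$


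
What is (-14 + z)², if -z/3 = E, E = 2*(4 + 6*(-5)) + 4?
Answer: 16900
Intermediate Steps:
E = -48 (E = 2*(4 - 30) + 4 = 2*(-26) + 4 = -52 + 4 = -48)
z = 144 (z = -3*(-48) = 144)
(-14 + z)² = (-14 + 144)² = 130² = 16900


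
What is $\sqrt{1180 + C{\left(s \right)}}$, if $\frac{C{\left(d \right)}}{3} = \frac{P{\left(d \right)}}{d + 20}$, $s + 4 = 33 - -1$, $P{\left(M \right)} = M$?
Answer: $\frac{\sqrt{29545}}{5} \approx 34.377$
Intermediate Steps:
$s = 30$ ($s = -4 + \left(33 - -1\right) = -4 + \left(33 + 1\right) = -4 + 34 = 30$)
$C{\left(d \right)} = \frac{3 d}{20 + d}$ ($C{\left(d \right)} = 3 \frac{d}{d + 20} = 3 \frac{d}{20 + d} = \frac{3 d}{20 + d}$)
$\sqrt{1180 + C{\left(s \right)}} = \sqrt{1180 + 3 \cdot 30 \frac{1}{20 + 30}} = \sqrt{1180 + 3 \cdot 30 \cdot \frac{1}{50}} = \sqrt{1180 + \frac{9}{5}} = \sqrt{\frac{5909}{5}} = \frac{\sqrt{29545}}{5}$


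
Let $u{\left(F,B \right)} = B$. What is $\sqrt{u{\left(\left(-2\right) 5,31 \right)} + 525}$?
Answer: $2 \sqrt{139} \approx 23.58$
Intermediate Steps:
$\sqrt{u{\left(\left(-2\right) 5,31 \right)} + 525} = \sqrt{31 + 525} = \sqrt{556} = 2 \sqrt{139}$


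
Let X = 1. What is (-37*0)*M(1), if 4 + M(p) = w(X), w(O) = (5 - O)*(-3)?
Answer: 0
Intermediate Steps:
w(O) = -15 + 3*O
M(p) = -16 (M(p) = -4 + (-15 + 3*1) = -4 + (-15 + 3) = -4 - 12 = -16)
(-37*0)*M(1) = -37*0*(-16) = 0*(-16) = 0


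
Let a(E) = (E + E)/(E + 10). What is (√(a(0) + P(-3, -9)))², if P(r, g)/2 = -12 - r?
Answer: -18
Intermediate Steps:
a(E) = 2*E/(10 + E) (a(E) = (2*E)/(10 + E) = 2*E/(10 + E))
P(r, g) = -24 - 2*r (P(r, g) = 2*(-12 - r) = -24 - 2*r)
(√(a(0) + P(-3, -9)))² = (√(2*0/(10 + 0) + (-24 - 2*(-3))))² = (√(2*0/10 + (-24 + 6)))² = (√(2*0*(⅒) - 18))² = (√(0 - 18))² = (√(-18))² = (3*I*√2)² = -18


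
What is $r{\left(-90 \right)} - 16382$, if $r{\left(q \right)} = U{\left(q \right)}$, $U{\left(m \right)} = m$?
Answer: $-16472$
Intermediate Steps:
$r{\left(q \right)} = q$
$r{\left(-90 \right)} - 16382 = -90 - 16382 = -16472$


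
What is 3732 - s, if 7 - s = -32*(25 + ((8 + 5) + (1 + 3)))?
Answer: 2381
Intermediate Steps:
s = 1351 (s = 7 - (-32)*(25 + ((8 + 5) + (1 + 3))) = 7 - (-32)*(25 + (13 + 4)) = 7 - (-32)*(25 + 17) = 7 - (-32)*42 = 7 - 1*(-1344) = 7 + 1344 = 1351)
3732 - s = 3732 - 1*1351 = 3732 - 1351 = 2381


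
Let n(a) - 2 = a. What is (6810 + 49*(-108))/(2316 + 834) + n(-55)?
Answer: -27572/525 ≈ -52.518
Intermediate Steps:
n(a) = 2 + a
(6810 + 49*(-108))/(2316 + 834) + n(-55) = (6810 + 49*(-108))/(2316 + 834) + (2 - 55) = (6810 - 5292)/3150 - 53 = 1518*(1/3150) - 53 = 253/525 - 53 = -27572/525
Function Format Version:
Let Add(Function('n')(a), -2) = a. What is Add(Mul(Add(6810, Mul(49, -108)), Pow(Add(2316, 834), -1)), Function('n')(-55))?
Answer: Rational(-27572, 525) ≈ -52.518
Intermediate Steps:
Function('n')(a) = Add(2, a)
Add(Mul(Add(6810, Mul(49, -108)), Pow(Add(2316, 834), -1)), Function('n')(-55)) = Add(Mul(Add(6810, Mul(49, -108)), Pow(Add(2316, 834), -1)), Add(2, -55)) = Add(Mul(Add(6810, -5292), Pow(3150, -1)), -53) = Add(Mul(1518, Rational(1, 3150)), -53) = Add(Rational(253, 525), -53) = Rational(-27572, 525)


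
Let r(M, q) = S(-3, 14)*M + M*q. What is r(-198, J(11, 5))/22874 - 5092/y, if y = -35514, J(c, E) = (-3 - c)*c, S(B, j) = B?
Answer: 305115653/203086809 ≈ 1.5024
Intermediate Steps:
J(c, E) = c*(-3 - c)
r(M, q) = -3*M + M*q
r(-198, J(11, 5))/22874 - 5092/y = -198*(-3 - 1*11*(3 + 11))/22874 - 5092/(-35514) = -198*(-3 - 1*11*14)*(1/22874) - 5092*(-1/35514) = -198*(-3 - 154)*(1/22874) + 2546/17757 = -198*(-157)*(1/22874) + 2546/17757 = 31086*(1/22874) + 2546/17757 = 15543/11437 + 2546/17757 = 305115653/203086809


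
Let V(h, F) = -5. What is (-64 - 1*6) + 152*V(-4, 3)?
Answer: -830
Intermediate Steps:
(-64 - 1*6) + 152*V(-4, 3) = (-64 - 1*6) + 152*(-5) = (-64 - 6) - 760 = -70 - 760 = -830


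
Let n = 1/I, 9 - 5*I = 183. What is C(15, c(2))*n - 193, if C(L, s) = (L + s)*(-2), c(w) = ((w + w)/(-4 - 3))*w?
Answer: -117052/609 ≈ -192.20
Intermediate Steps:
I = -174/5 (I = 9/5 - ⅕*183 = 9/5 - 183/5 = -174/5 ≈ -34.800)
c(w) = -2*w²/7 (c(w) = ((2*w)/(-7))*w = ((2*w)*(-⅐))*w = (-2*w/7)*w = -2*w²/7)
n = -5/174 (n = 1/(-174/5) = -5/174 ≈ -0.028736)
C(L, s) = -2*L - 2*s
C(15, c(2))*n - 193 = (-2*15 - (-4)*2²/7)*(-5/174) - 193 = (-30 - (-4)*4/7)*(-5/174) - 193 = (-30 - 2*(-8/7))*(-5/174) - 193 = (-30 + 16/7)*(-5/174) - 193 = -194/7*(-5/174) - 193 = 485/609 - 193 = -117052/609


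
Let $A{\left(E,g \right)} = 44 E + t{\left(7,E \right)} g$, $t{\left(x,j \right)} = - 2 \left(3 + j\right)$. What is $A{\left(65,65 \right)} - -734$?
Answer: $-5246$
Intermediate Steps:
$t{\left(x,j \right)} = -6 - 2 j$
$A{\left(E,g \right)} = 44 E + g \left(-6 - 2 E\right)$ ($A{\left(E,g \right)} = 44 E + \left(-6 - 2 E\right) g = 44 E + g \left(-6 - 2 E\right)$)
$A{\left(65,65 \right)} - -734 = \left(44 \cdot 65 - 130 \left(3 + 65\right)\right) - -734 = \left(2860 - 130 \cdot 68\right) + \left(-774 + 1508\right) = \left(2860 - 8840\right) + 734 = -5980 + 734 = -5246$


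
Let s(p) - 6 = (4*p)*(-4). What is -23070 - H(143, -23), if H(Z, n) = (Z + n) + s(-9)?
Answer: -23340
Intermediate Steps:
s(p) = 6 - 16*p (s(p) = 6 + (4*p)*(-4) = 6 - 16*p)
H(Z, n) = 150 + Z + n (H(Z, n) = (Z + n) + (6 - 16*(-9)) = (Z + n) + (6 + 144) = (Z + n) + 150 = 150 + Z + n)
-23070 - H(143, -23) = -23070 - (150 + 143 - 23) = -23070 - 1*270 = -23070 - 270 = -23340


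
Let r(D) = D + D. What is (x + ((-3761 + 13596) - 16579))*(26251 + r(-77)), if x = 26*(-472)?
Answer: -496260552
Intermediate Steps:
x = -12272
r(D) = 2*D
(x + ((-3761 + 13596) - 16579))*(26251 + r(-77)) = (-12272 + ((-3761 + 13596) - 16579))*(26251 + 2*(-77)) = (-12272 + (9835 - 16579))*(26251 - 154) = (-12272 - 6744)*26097 = -19016*26097 = -496260552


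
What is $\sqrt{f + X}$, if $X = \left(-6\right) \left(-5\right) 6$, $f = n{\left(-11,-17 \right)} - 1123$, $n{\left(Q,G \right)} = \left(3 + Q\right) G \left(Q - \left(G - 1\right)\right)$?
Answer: $3$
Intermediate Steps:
$n{\left(Q,G \right)} = G \left(3 + Q\right) \left(1 + Q - G\right)$ ($n{\left(Q,G \right)} = G \left(3 + Q\right) \left(Q - \left(-1 + G\right)\right) = G \left(3 + Q\right) \left(1 + Q - G\right)$)
$f = -171$ ($f = - 17 \left(3 + \left(-11\right)^{2} - -51 + 4 \left(-11\right) - \left(-17\right) \left(-11\right)\right) - 1123 = - 17 \left(3 + 121 + 51 - 44 - 187\right) - 1123 = \left(-17\right) \left(-56\right) - 1123 = 952 - 1123 = -171$)
$X = 180$ ($X = 30 \cdot 6 = 180$)
$\sqrt{f + X} = \sqrt{-171 + 180} = \sqrt{9} = 3$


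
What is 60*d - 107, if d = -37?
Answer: -2327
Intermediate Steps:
60*d - 107 = 60*(-37) - 107 = -2220 - 107 = -2327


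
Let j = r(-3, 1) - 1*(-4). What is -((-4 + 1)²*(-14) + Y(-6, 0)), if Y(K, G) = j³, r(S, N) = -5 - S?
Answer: 118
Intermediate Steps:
j = 2 (j = (-5 - 1*(-3)) - 1*(-4) = (-5 + 3) + 4 = -2 + 4 = 2)
Y(K, G) = 8 (Y(K, G) = 2³ = 8)
-((-4 + 1)²*(-14) + Y(-6, 0)) = -((-4 + 1)²*(-14) + 8) = -((-3)²*(-14) + 8) = -(9*(-14) + 8) = -(-126 + 8) = -1*(-118) = 118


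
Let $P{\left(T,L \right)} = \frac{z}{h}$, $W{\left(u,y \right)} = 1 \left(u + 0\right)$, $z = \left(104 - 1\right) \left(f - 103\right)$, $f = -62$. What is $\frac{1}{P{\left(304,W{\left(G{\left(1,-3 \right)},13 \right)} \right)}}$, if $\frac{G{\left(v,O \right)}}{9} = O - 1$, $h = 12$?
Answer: $- \frac{4}{5665} \approx -0.00070609$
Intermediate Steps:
$z = -16995$ ($z = \left(104 - 1\right) \left(-62 - 103\right) = 103 \left(-165\right) = -16995$)
$G{\left(v,O \right)} = -9 + 9 O$ ($G{\left(v,O \right)} = 9 \left(O - 1\right) = 9 \left(-1 + O\right) = -9 + 9 O$)
$W{\left(u,y \right)} = u$ ($W{\left(u,y \right)} = 1 u = u$)
$P{\left(T,L \right)} = - \frac{5665}{4}$ ($P{\left(T,L \right)} = - \frac{16995}{12} = \left(-16995\right) \frac{1}{12} = - \frac{5665}{4}$)
$\frac{1}{P{\left(304,W{\left(G{\left(1,-3 \right)},13 \right)} \right)}} = \frac{1}{- \frac{5665}{4}} = - \frac{4}{5665}$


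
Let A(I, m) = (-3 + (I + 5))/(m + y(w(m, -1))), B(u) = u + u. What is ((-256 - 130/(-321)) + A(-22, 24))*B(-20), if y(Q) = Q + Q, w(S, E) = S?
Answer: 9856220/963 ≈ 10235.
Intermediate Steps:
y(Q) = 2*Q
B(u) = 2*u
A(I, m) = (2 + I)/(3*m) (A(I, m) = (-3 + (I + 5))/(m + 2*m) = (-3 + (5 + I))/((3*m)) = (2 + I)*(1/(3*m)) = (2 + I)/(3*m))
((-256 - 130/(-321)) + A(-22, 24))*B(-20) = ((-256 - 130/(-321)) + (⅓)*(2 - 22)/24)*(2*(-20)) = ((-256 - 130*(-1/321)) + (⅓)*(1/24)*(-20))*(-40) = ((-256 + 130/321) - 5/18)*(-40) = (-82046/321 - 5/18)*(-40) = -492811/1926*(-40) = 9856220/963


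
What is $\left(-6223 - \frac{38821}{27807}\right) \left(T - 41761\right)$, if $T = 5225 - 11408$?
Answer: $\frac{638325612016}{2139} \approx 2.9842 \cdot 10^{8}$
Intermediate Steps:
$T = -6183$ ($T = 5225 - 11408 = -6183$)
$\left(-6223 - \frac{38821}{27807}\right) \left(T - 41761\right) = \left(-6223 - \frac{38821}{27807}\right) \left(-6183 - 41761\right) = \left(-6223 - \frac{38821}{27807}\right) \left(-47944\right) = \left(- \frac{173081782}{27807}\right) \left(-47944\right) = \frac{638325612016}{2139}$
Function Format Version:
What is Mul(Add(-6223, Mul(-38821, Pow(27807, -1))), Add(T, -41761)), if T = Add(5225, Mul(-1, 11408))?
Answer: Rational(638325612016, 2139) ≈ 2.9842e+8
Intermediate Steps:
T = -6183 (T = Add(5225, -11408) = -6183)
Mul(Add(-6223, Mul(-38821, Pow(27807, -1))), Add(T, -41761)) = Mul(Add(-6223, Mul(-38821, Pow(27807, -1))), Add(-6183, -41761)) = Mul(Add(-6223, Mul(-38821, Rational(1, 27807))), -47944) = Mul(Add(-6223, Rational(-38821, 27807)), -47944) = Mul(Rational(-173081782, 27807), -47944) = Rational(638325612016, 2139)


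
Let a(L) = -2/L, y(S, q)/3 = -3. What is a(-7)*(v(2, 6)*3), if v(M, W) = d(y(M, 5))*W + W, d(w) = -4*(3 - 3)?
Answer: 36/7 ≈ 5.1429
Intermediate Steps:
y(S, q) = -9 (y(S, q) = 3*(-3) = -9)
d(w) = 0 (d(w) = -4*0 = 0)
v(M, W) = W (v(M, W) = 0*W + W = 0 + W = W)
a(-7)*(v(2, 6)*3) = (-2/(-7))*(6*3) = -2*(-⅐)*18 = (2/7)*18 = 36/7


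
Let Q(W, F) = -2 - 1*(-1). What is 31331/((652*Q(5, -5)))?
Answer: -31331/652 ≈ -48.054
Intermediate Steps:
Q(W, F) = -1 (Q(W, F) = -2 + 1 = -1)
31331/((652*Q(5, -5))) = 31331/((652*(-1))) = 31331/(-652) = 31331*(-1/652) = -31331/652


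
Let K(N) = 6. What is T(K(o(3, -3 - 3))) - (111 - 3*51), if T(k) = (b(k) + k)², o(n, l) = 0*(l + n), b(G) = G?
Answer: 186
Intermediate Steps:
o(n, l) = 0
T(k) = 4*k² (T(k) = (k + k)² = (2*k)² = 4*k²)
T(K(o(3, -3 - 3))) - (111 - 3*51) = 4*6² - (111 - 3*51) = 4*36 - (111 - 153) = 144 - 1*(-42) = 144 + 42 = 186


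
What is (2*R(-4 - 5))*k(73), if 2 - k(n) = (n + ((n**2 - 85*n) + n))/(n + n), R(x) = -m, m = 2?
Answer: -28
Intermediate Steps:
R(x) = -2 (R(x) = -1*2 = -2)
k(n) = 2 - (n**2 - 83*n)/(2*n) (k(n) = 2 - (n + ((n**2 - 85*n) + n))/(n + n) = 2 - (n + (n**2 - 84*n))/(2*n) = 2 - (n**2 - 83*n)*1/(2*n) = 2 - (n**2 - 83*n)/(2*n))
(2*R(-4 - 5))*k(73) = (2*(-2))*(87/2 - 1/2*73) = -4*(87/2 - 73/2) = -4*7 = -28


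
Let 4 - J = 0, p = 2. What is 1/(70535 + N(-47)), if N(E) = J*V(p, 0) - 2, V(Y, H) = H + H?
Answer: 1/70533 ≈ 1.4178e-5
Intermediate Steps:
V(Y, H) = 2*H
J = 4 (J = 4 - 1*0 = 4 + 0 = 4)
N(E) = -2 (N(E) = 4*(2*0) - 2 = 4*0 - 2 = 0 - 2 = -2)
1/(70535 + N(-47)) = 1/(70535 - 2) = 1/70533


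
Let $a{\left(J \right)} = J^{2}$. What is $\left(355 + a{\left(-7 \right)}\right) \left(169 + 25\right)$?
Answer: $78376$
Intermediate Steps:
$\left(355 + a{\left(-7 \right)}\right) \left(169 + 25\right) = \left(355 + \left(-7\right)^{2}\right) \left(169 + 25\right) = \left(355 + 49\right) 194 = 404 \cdot 194 = 78376$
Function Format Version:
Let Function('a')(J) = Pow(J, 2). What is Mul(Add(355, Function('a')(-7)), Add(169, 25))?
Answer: 78376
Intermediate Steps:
Mul(Add(355, Function('a')(-7)), Add(169, 25)) = Mul(Add(355, Pow(-7, 2)), Add(169, 25)) = Mul(Add(355, 49), 194) = Mul(404, 194) = 78376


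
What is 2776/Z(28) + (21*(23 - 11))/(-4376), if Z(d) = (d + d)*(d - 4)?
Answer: 184517/91896 ≈ 2.0079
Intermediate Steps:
Z(d) = 2*d*(-4 + d) (Z(d) = (2*d)*(-4 + d) = 2*d*(-4 + d))
2776/Z(28) + (21*(23 - 11))/(-4376) = 2776/((2*28*(-4 + 28))) + (21*(23 - 11))/(-4376) = 2776/((2*28*24)) + (21*12)*(-1/4376) = 2776/1344 + 252*(-1/4376) = 2776*(1/1344) - 63/1094 = 347/168 - 63/1094 = 184517/91896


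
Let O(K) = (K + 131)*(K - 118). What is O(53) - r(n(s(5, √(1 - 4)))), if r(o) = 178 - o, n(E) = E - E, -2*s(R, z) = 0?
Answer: -12138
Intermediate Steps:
s(R, z) = 0 (s(R, z) = -½*0 = 0)
n(E) = 0
O(K) = (-118 + K)*(131 + K) (O(K) = (131 + K)*(-118 + K) = (-118 + K)*(131 + K))
O(53) - r(n(s(5, √(1 - 4)))) = (-15458 + 53² + 13*53) - (178 - 1*0) = (-15458 + 2809 + 689) - (178 + 0) = -11960 - 1*178 = -11960 - 178 = -12138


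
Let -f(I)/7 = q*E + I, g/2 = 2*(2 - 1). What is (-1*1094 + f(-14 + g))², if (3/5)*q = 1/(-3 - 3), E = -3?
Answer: 38180041/36 ≈ 1.0606e+6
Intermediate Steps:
q = -5/18 (q = 5/(3*(-3 - 3)) = (5/3)/(-6) = (5/3)*(-⅙) = -5/18 ≈ -0.27778)
g = 4 (g = 2*(2*(2 - 1)) = 2*(2*1) = 2*2 = 4)
f(I) = -35/6 - 7*I (f(I) = -7*(-5/18*(-3) + I) = -7*(⅚ + I) = -35/6 - 7*I)
(-1*1094 + f(-14 + g))² = (-1*1094 + (-35/6 - 7*(-14 + 4)))² = (-1094 + (-35/6 - 7*(-10)))² = (-1094 + (-35/6 + 70))² = (-1094 + 385/6)² = (-6179/6)² = 38180041/36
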